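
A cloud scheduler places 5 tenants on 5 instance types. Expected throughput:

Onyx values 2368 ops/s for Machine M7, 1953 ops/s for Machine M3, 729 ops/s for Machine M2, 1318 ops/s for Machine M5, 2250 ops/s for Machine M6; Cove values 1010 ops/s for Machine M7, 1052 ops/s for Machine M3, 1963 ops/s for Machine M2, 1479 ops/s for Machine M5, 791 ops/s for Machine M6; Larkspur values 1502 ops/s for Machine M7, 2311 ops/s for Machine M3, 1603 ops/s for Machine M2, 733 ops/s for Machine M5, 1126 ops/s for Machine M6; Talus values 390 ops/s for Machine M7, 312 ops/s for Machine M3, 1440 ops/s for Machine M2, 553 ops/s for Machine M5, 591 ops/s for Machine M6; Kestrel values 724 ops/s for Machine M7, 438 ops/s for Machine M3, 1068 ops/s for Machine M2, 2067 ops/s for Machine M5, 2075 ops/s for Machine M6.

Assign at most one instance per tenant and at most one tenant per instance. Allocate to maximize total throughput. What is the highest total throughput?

This is a one-to-one assignment (maximum-weight bipartite matching).
Optimal: Onyx→Machine M7 (2368 ops/s), Cove→Machine M5 (1479 ops/s), Larkspur→Machine M3 (2311 ops/s), Talus→Machine M2 (1440 ops/s), Kestrel→Machine M6 (2075 ops/s) — total 2368+1479+2311+1440+2075 = 9673 ops/s.
Row-greedy (each tenant in turn takes its best remaining instance) gives 9300 ops/s, worse by 373.
Next-best assignment: Onyx→Machine M7, Cove→Machine M2, Larkspur→Machine M3, Talus→Machine M6, Kestrel→Machine M5 = 9300 ops/s.

Maximum total: 9673 ops/s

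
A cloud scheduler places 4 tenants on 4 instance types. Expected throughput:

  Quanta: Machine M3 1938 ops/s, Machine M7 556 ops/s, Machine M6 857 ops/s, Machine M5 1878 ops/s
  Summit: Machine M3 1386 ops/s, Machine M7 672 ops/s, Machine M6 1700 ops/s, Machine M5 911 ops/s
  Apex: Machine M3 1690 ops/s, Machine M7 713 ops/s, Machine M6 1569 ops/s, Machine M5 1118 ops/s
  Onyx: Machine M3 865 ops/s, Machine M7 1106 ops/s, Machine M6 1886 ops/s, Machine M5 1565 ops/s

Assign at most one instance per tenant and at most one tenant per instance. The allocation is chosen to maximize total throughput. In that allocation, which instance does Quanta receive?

Quanta receives Machine M5.

This is a one-to-one assignment (maximum-weight bipartite matching).
Optimal: Quanta→Machine M5 (1878 ops/s), Summit→Machine M6 (1700 ops/s), Apex→Machine M3 (1690 ops/s), Onyx→Machine M7 (1106 ops/s) — total 1878+1700+1690+1106 = 6374 ops/s.
Row-greedy (each tenant in turn takes its best remaining instance) gives 5862 ops/s, worse by 512.
Swapping Apex↔Quanta (Apex→Machine M5 1118 ops/s, Quanta→Machine M3 1938 ops/s) loses 512.
Every other assignment is strictly worse.
Quanta's own top instance is Machine M3 (1938 ops/s), but forcing Quanta→Machine M3 and reassigning the rest optimally gives only 5916 ops/s — worse by 458.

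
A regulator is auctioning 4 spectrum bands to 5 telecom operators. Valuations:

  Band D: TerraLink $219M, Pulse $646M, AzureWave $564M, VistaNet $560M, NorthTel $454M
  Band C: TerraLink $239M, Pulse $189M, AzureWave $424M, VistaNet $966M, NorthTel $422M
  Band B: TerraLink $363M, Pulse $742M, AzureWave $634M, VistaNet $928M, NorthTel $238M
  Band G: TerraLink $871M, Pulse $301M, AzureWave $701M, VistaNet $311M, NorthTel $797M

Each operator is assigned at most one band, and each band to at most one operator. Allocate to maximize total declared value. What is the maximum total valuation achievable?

Max total: $3143M

This is the linear assignment problem.
Optimal: AzureWave→Band D ($564M), VistaNet→Band C ($966M), Pulse→Band B ($742M), TerraLink→Band G ($871M) — total 564+966+742+871 = $3143M.
Column-greedy (each band in turn goes to its best remaining operator) gives $3117M, worse by 26.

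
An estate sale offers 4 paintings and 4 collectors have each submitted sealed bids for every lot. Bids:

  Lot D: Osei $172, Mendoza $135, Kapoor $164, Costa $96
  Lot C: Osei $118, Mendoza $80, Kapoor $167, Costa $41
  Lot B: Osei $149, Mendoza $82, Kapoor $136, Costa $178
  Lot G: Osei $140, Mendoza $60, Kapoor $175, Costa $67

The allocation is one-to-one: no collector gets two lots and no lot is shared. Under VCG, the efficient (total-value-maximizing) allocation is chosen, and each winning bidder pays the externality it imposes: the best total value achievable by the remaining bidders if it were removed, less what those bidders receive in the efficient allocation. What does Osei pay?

Efficient allocation: Osei→Lot G ($140), Mendoza→Lot D ($135), Kapoor→Lot C ($167), Costa→Lot B ($178); total welfare W = $620.
Osei receives Lot G at value $140, so the others get W − 140 = $480.
Without Osei: best allocation of the remaining 3 bidders over all 4 lots is Mendoza→Lot D ($135), Kapoor→Lot G ($175), Costa→Lot B ($178), total $488.
VCG payment = (others' best without Osei) − (others' welfare with Osei) = 488 − 480 = $8.

Osei pays $8.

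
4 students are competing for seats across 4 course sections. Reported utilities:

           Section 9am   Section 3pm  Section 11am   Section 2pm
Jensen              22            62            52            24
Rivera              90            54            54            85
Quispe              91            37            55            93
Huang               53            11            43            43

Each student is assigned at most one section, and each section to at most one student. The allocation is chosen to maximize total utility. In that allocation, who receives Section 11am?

Huang receives Section 11am.

Optimal: Jensen→Section 3pm (62 points), Rivera→Section 9am (90 points), Quispe→Section 2pm (93 points), Huang→Section 11am (43 points) — total 62+90+93+43 = 288 points.
Column-greedy (each section in turn goes to its best remaining student) gives 250 points, worse by 38.
Next-best assignment: Jensen→Section 3pm, Rivera→Section 2pm, Quispe→Section 9am, Huang→Section 11am = 281 points.
No other one-to-one assignment exceeds 288 points.
Huang's own top section is Section 9am (53 points), but forcing Huang→Section 9am and reassigning the rest optimally gives only 262 points — worse by 26.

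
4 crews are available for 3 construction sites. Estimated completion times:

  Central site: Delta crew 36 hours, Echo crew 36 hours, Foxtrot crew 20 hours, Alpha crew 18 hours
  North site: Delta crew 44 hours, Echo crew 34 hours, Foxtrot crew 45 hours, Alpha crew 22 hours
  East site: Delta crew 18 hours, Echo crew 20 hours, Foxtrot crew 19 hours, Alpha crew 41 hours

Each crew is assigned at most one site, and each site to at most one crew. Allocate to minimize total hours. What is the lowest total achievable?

Minimum total: 60 hours

This is the linear assignment problem.
Optimal: Foxtrot crew→Central site (20 hours), Alpha crew→North site (22 hours), Delta crew→East site (18 hours) — total 20+22+18 = 60 hours.
Row-greedy (each crew in turn takes its cheapest remaining site) gives 72 hours, worse by 12.
Checked against all permutations: 60 hours is optimal.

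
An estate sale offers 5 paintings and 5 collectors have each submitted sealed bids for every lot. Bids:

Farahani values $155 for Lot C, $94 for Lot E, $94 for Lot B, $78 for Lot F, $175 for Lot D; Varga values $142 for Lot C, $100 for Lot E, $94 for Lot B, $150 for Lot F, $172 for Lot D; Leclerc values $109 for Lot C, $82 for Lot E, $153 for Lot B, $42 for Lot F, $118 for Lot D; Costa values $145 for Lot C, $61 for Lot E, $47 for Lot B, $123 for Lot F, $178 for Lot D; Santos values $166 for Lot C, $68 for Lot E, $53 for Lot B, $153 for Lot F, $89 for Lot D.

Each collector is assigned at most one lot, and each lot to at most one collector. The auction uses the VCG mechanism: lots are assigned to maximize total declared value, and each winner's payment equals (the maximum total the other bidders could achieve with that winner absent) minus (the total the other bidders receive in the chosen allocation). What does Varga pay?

Efficient allocation: Farahani→Lot E ($94), Varga→Lot F ($150), Leclerc→Lot B ($153), Costa→Lot D ($178), Santos→Lot C ($166); total welfare W = $741.
Varga receives Lot F at value $150, so the others get W − 150 = $591.
Without Varga: best allocation of the remaining 4 bidders over all 5 lots is Farahani→Lot C ($155), Leclerc→Lot B ($153), Costa→Lot D ($178), Santos→Lot F ($153), total $639.
VCG payment = (others' best without Varga) − (others' welfare with Varga) = 639 − 591 = $48.

Varga pays $48.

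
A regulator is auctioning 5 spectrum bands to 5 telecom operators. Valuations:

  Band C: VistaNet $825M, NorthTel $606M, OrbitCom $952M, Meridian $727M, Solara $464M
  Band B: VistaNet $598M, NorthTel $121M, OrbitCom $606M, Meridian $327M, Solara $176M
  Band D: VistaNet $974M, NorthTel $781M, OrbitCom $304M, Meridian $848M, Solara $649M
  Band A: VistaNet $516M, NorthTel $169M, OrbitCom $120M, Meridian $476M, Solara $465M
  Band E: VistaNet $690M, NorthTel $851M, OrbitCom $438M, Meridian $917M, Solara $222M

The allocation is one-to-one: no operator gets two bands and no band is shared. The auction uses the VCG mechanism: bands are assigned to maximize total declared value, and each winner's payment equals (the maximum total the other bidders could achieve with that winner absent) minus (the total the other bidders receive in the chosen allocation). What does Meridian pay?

Meridian pays $376M.

Efficient allocation: VistaNet→Band B ($598M), NorthTel→Band E ($851M), OrbitCom→Band C ($952M), Meridian→Band D ($848M), Solara→Band A ($465M); total welfare W = $3714M.
Meridian receives Band D at value $848M, so the others get W − 848 = $2866M.
Without Meridian: best allocation of the remaining 4 bidders over all 5 bands is VistaNet→Band D ($974M), NorthTel→Band E ($851M), OrbitCom→Band C ($952M), Solara→Band A ($465M), total $3242M.
VCG payment = (others' best without Meridian) − (others' welfare with Meridian) = 3242 − 2866 = $376M.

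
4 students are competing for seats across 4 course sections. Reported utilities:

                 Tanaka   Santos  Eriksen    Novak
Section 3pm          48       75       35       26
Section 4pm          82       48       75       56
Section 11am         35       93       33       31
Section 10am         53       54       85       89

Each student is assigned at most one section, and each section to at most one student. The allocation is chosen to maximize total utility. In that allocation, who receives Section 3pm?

Tanaka receives Section 3pm.

Optimal: Tanaka→Section 3pm (48 points), Santos→Section 11am (93 points), Eriksen→Section 4pm (75 points), Novak→Section 10am (89 points) — total 48+93+75+89 = 305 points.
Max-entry greedy (repeatedly take the single best remaining cell) gives 299 points, worse by 6.
Swapping Santos↔Eriksen (Santos→Section 4pm 48 points, Eriksen→Section 11am 33 points) loses 87.
Tanaka's own top section is Section 4pm (82 points), but forcing Tanaka→Section 4pm and reassigning the rest optimally gives only 299 points — worse by 6.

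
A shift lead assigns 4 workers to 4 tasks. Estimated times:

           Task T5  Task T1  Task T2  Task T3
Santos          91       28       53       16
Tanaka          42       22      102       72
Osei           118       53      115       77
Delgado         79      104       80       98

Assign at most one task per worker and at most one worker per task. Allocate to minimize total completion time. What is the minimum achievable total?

Minimum total: 191 min

Optimal: Santos→Task T3 (16 min), Tanaka→Task T5 (42 min), Osei→Task T1 (53 min), Delgado→Task T2 (80 min) — total 16+42+53+80 = 191 min.
Swapping Santos↔Tanaka (Santos→Task T5 91 min, Tanaka→Task T3 72 min) adds 105.
Every other assignment is strictly worse.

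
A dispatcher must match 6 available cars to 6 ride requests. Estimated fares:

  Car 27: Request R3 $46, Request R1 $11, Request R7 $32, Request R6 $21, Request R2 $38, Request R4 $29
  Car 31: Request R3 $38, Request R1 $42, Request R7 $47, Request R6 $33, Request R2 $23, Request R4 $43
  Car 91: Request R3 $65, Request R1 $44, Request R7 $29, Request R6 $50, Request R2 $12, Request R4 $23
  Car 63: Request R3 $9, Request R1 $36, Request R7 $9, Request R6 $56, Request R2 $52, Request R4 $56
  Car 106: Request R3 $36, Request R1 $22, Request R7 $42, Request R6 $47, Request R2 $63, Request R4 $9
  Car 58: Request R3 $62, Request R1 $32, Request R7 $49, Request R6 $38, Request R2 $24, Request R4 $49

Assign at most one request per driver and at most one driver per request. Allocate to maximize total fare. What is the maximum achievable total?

Treat this as an assignment problem: match each driver to one request.
Optimal: Car 27→Request R7 ($32), Car 31→Request R1 ($42), Car 91→Request R3 ($65), Car 63→Request R6 ($56), Car 106→Request R2 ($63), Car 58→Request R4 ($49) — total 32+42+65+56+63+49 = $307.
Max-entry greedy (repeatedly take the single best remaining cell) gives $287, worse by 20.
Next-best assignment: Car 27→Request R3, Car 31→Request R1, Car 91→Request R6, Car 63→Request R4, Car 106→Request R2, Car 58→Request R7 = $306.

Maximum total: $307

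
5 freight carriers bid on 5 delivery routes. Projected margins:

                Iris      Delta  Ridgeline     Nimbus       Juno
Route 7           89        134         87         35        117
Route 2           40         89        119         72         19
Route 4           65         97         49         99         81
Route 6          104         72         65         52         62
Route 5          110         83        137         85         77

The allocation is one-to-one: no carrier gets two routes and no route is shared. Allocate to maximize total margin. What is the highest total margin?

This is the linear assignment problem.
Optimal: Iris→Route 6 ($104k), Delta→Route 2 ($89k), Ridgeline→Route 5 ($137k), Nimbus→Route 4 ($99k), Juno→Route 7 ($117k) — total 104+89+137+99+117 = $546k.
Column-greedy (each route in turn goes to its best remaining carrier) gives $533k, worse by 13.
Every other assignment is strictly worse.

Maximum total: $546k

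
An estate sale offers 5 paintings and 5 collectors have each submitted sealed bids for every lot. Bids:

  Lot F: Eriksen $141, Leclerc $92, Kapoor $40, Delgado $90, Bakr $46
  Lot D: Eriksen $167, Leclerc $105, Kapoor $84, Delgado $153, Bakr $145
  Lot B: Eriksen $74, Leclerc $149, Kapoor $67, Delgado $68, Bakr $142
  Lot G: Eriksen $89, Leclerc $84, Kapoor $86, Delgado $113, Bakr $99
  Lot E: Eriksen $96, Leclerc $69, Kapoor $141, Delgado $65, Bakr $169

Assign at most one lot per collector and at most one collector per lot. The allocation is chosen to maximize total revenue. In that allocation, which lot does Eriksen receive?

This is a one-to-one assignment (maximum-weight bipartite matching).
Optimal: Eriksen→Lot F ($141), Leclerc→Lot B ($149), Kapoor→Lot G ($86), Delgado→Lot D ($153), Bakr→Lot E ($169) — total 141+149+86+153+169 = $698.
Column-greedy (each lot in turn goes to its best remaining collector) gives $683, worse by 15.
Swapping Delgado↔Leclerc (Delgado→Lot B $68, Leclerc→Lot D $105) loses 129.
Every other assignment is strictly worse.
Eriksen's own top lot is Lot D ($167), but forcing Eriksen→Lot D and reassigning the rest optimally gives only $661 — worse by 37.

Eriksen receives Lot F.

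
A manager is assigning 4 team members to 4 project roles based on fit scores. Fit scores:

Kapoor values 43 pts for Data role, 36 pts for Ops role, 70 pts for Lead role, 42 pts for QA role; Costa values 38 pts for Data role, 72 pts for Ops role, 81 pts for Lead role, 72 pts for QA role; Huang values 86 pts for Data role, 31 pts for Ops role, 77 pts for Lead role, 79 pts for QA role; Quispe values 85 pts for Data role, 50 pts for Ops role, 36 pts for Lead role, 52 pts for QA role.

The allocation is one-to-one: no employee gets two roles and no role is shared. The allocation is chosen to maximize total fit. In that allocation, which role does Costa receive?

Treat this as an assignment problem: match each employee to one role.
Optimal: Kapoor→Lead role (70 pts), Costa→Ops role (72 pts), Huang→QA role (79 pts), Quispe→Data role (85 pts) — total 70+72+79+85 = 306 pts.
Max-entry greedy (repeatedly take the single best remaining cell) gives 255 pts, worse by 51.
Swapping Kapoor↔Costa (Kapoor→Ops role 36 pts, Costa→Lead role 81 pts) loses 25.
Every other assignment is strictly worse.
Costa's own top role is Lead role (81 pts), but forcing Costa→Lead role and reassigning the rest optimally gives only 281 pts — worse by 25.

Costa receives Ops role.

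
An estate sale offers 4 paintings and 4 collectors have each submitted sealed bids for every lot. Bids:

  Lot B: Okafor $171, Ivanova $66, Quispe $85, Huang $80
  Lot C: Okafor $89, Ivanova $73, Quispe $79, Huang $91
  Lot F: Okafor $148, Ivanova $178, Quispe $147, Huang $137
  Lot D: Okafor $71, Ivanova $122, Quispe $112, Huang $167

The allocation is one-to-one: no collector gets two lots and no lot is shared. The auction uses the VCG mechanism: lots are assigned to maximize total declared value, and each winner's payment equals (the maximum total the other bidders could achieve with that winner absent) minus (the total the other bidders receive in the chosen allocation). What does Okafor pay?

Efficient allocation: Okafor→Lot B ($171), Ivanova→Lot F ($178), Quispe→Lot C ($79), Huang→Lot D ($167); total welfare W = $595.
Okafor receives Lot B at value $171, so the others get W − 171 = $424.
Without Okafor: best allocation of the remaining 3 bidders over all 4 lots is Ivanova→Lot F ($178), Quispe→Lot B ($85), Huang→Lot D ($167), total $430.
VCG payment = (others' best without Okafor) − (others' welfare with Okafor) = 430 − 424 = $6.

Okafor pays $6.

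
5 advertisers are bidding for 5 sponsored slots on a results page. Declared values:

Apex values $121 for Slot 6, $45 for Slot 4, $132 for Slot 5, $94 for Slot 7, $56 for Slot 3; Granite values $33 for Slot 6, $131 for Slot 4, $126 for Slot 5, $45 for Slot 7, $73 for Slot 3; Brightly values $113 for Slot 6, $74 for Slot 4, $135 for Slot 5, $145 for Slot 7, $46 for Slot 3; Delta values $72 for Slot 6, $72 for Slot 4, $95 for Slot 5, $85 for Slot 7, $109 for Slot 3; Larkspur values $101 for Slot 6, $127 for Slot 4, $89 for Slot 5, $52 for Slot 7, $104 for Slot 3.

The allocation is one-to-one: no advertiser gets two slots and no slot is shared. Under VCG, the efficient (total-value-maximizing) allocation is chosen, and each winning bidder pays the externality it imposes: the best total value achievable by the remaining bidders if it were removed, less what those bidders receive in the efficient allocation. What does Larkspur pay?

Larkspur pays $16.

Efficient allocation: Apex→Slot 6 ($121), Granite→Slot 5 ($126), Brightly→Slot 7 ($145), Delta→Slot 3 ($109), Larkspur→Slot 4 ($127); total welfare W = $628.
Larkspur receives Slot 4 at value $127, so the others get W − 127 = $501.
Without Larkspur: best allocation of the remaining 4 bidders over all 5 slots is Apex→Slot 5 ($132), Granite→Slot 4 ($131), Brightly→Slot 7 ($145), Delta→Slot 3 ($109), total $517.
VCG payment = (others' best without Larkspur) − (others' welfare with Larkspur) = 517 − 501 = $16.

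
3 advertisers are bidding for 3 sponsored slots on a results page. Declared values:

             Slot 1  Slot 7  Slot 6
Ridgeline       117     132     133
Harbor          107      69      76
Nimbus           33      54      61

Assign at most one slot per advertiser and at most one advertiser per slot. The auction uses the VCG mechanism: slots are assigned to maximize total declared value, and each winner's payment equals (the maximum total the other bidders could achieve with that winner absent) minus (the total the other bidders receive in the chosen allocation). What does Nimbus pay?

Efficient allocation: Ridgeline→Slot 7 ($132), Harbor→Slot 1 ($107), Nimbus→Slot 6 ($61); total welfare W = $300.
Nimbus receives Slot 6 at value $61, so the others get W − 61 = $239.
Without Nimbus: best allocation of the remaining 2 bidders over all 3 slots is Ridgeline→Slot 6 ($133), Harbor→Slot 1 ($107), total $240.
VCG payment = (others' best without Nimbus) − (others' welfare with Nimbus) = 240 − 239 = $1.

Nimbus pays $1.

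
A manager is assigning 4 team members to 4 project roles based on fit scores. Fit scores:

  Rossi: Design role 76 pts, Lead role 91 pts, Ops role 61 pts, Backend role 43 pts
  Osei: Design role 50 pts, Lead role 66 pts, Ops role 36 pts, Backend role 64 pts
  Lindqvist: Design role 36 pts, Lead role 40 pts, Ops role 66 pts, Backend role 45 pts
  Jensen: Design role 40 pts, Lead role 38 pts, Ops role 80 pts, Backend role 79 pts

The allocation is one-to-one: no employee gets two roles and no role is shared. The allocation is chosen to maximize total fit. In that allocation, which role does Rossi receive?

Rossi receives Design role.

Optimal: Rossi→Design role (76 pts), Osei→Lead role (66 pts), Lindqvist→Ops role (66 pts), Jensen→Backend role (79 pts) — total 76+66+66+79 = 287 pts.
Next-best assignment: Rossi→Lead role, Osei→Design role, Lindqvist→Ops role, Jensen→Backend role = 286 pts.
No other one-to-one assignment exceeds 287 pts.
Rossi's own top role is Lead role (91 pts), but forcing Rossi→Lead role and reassigning the rest optimally gives only 286 pts — worse by 1.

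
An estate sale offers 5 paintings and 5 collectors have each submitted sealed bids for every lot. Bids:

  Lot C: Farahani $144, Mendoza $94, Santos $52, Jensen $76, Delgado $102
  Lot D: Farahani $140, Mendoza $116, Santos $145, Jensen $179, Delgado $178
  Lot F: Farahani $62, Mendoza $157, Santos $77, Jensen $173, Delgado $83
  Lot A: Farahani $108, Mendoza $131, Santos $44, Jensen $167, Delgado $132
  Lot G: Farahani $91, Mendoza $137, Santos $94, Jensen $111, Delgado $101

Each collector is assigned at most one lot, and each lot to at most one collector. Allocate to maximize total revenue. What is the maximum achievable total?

Optimal: Farahani→Lot C ($144), Mendoza→Lot F ($157), Santos→Lot G ($94), Jensen→Lot A ($167), Delgado→Lot D ($178) — total 144+157+94+167+178 = $740.
Max-entry greedy (repeatedly take the single best remaining cell) gives $706, worse by 34.
No other one-to-one assignment exceeds $740.

Maximum total: $740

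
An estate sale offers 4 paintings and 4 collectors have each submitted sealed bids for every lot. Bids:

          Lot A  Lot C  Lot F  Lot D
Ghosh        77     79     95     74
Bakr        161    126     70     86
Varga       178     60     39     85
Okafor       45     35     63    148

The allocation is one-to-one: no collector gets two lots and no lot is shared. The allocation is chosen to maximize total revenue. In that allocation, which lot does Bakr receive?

Bakr receives Lot C.

This is a one-to-one assignment (maximum-weight bipartite matching).
Optimal: Ghosh→Lot F ($95), Bakr→Lot C ($126), Varga→Lot A ($178), Okafor→Lot D ($148) — total 95+126+178+148 = $547.
Row-greedy (each collector in turn takes its best remaining lot) gives $376, worse by 171.
Swapping Ghosh↔Varga (Ghosh→Lot A $77, Varga→Lot F $39) loses 157.
No other one-to-one assignment exceeds $547.
Bakr's own top lot is Lot A ($161), but forcing Bakr→Lot A and reassigning the rest optimally gives only $464 — worse by 83.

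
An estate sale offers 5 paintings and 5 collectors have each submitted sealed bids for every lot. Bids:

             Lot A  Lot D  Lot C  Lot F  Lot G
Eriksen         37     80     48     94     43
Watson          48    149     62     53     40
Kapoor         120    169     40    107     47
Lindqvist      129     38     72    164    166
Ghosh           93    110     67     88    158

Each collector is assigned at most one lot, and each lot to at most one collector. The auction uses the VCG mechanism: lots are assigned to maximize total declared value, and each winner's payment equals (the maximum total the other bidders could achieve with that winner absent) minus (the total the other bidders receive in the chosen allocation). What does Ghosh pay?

Efficient allocation: Eriksen→Lot C ($48), Watson→Lot D ($149), Kapoor→Lot A ($120), Lindqvist→Lot F ($164), Ghosh→Lot G ($158); total welfare W = $639.
Ghosh receives Lot G at value $158, so the others get W − 158 = $481.
Without Ghosh: best allocation of the remaining 4 bidders over all 5 lots is Eriksen→Lot F ($94), Watson→Lot D ($149), Kapoor→Lot A ($120), Lindqvist→Lot G ($166), total $529.
VCG payment = (others' best without Ghosh) − (others' welfare with Ghosh) = 529 − 481 = $48.

Ghosh pays $48.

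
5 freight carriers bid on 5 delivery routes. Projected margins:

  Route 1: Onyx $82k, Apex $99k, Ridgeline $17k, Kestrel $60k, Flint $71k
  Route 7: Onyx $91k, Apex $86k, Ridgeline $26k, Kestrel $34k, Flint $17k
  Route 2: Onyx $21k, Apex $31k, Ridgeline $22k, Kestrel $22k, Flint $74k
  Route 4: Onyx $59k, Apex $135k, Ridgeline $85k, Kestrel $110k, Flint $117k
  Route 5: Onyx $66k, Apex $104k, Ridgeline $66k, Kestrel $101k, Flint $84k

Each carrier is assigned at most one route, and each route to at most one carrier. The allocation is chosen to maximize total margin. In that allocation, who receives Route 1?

Optimal: Onyx→Route 7 ($91k), Apex→Route 1 ($99k), Ridgeline→Route 4 ($85k), Kestrel→Route 5 ($101k), Flint→Route 2 ($74k) — total 91+99+85+101+74 = $450k.
Column-greedy (each route in turn goes to its best remaining carrier) gives $440k, worse by 10.
Swapping Onyx↔Apex (Onyx→Route 1 $82k, Apex→Route 7 $86k) loses 22.
Apex's own top route is Route 4 ($135k), but forcing Apex→Route 4 and reassigning the rest optimally gives only $426k — worse by 24.

Apex receives Route 1.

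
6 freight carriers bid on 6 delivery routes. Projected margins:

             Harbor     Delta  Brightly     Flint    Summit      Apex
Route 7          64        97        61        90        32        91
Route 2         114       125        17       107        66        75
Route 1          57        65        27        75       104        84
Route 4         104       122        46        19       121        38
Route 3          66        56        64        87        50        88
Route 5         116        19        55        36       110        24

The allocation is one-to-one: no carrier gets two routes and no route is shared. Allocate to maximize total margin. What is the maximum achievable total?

Maximum total: $604k

This is the linear assignment problem.
Optimal: Harbor→Route 5 ($116k), Delta→Route 4 ($122k), Brightly→Route 3 ($64k), Flint→Route 2 ($107k), Summit→Route 1 ($104k), Apex→Route 7 ($91k) — total 116+122+64+107+104+91 = $604k.
Max-entry greedy (repeatedly take the single best remaining cell) gives $567k, worse by 37.
Next-best assignment: Harbor→Route 5, Delta→Route 2, Brightly→Route 3, Flint→Route 7, Summit→Route 4, Apex→Route 1 = $600k.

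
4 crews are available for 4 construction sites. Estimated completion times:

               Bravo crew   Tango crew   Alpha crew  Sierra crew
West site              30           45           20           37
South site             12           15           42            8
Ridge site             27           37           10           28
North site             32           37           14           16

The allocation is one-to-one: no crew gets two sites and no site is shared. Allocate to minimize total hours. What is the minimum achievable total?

Optimal: Bravo crew→West site (30 hours), Tango crew→South site (15 hours), Alpha crew→Ridge site (10 hours), Sierra crew→North site (16 hours) — total 30+15+10+16 = 71 hours.
Column-greedy (each site in turn goes to its cheapest remaining crew) gives 92 hours, worse by 21.
Next-best assignment: Bravo crew→Ridge site, Tango crew→South site, Alpha crew→West site, Sierra crew→North site = 78 hours.
No other one-to-one assignment undercuts 71 hours.

Minimum total: 71 hours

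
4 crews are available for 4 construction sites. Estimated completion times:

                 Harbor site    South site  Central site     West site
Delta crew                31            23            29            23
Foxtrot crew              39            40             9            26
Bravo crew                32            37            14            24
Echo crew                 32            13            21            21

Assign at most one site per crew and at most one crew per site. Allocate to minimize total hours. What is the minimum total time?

Treat this as an assignment problem: match each crew to one site.
Optimal: Delta crew→Harbor site (31 hours), Foxtrot crew→Central site (9 hours), Bravo crew→West site (24 hours), Echo crew→South site (13 hours) — total 31+9+24+13 = 77 hours.
Row-greedy (each crew in turn takes its cheapest remaining site) gives 88 hours, worse by 11.
Checked against all permutations: 77 hours is optimal.

Minimum total: 77 hours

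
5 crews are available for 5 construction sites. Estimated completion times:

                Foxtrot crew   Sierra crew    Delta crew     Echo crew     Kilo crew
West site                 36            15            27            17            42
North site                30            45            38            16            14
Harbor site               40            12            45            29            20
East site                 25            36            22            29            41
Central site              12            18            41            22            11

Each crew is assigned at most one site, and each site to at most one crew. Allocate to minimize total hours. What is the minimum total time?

Treat this as an assignment problem: match each crew to one site.
Optimal: Foxtrot crew→Central site (12 hours), Sierra crew→Harbor site (12 hours), Delta crew→East site (22 hours), Echo crew→West site (17 hours), Kilo crew→North site (14 hours) — total 12+12+22+17+14 = 77 hours.

Minimum total: 77 hours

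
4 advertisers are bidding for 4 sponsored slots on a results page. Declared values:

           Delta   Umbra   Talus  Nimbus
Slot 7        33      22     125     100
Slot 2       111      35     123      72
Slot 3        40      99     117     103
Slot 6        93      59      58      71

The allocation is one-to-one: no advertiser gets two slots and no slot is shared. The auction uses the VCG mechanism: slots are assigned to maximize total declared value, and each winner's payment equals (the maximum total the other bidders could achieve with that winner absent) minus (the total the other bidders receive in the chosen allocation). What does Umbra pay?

Umbra pays $23.

Efficient allocation: Delta→Slot 6 ($93), Umbra→Slot 3 ($99), Talus→Slot 2 ($123), Nimbus→Slot 7 ($100); total welfare W = $415.
Umbra receives Slot 3 at value $99, so the others get W − 99 = $316.
Without Umbra: best allocation of the remaining 3 bidders over all 4 slots is Delta→Slot 2 ($111), Talus→Slot 7 ($125), Nimbus→Slot 3 ($103), total $339.
VCG payment = (others' best without Umbra) − (others' welfare with Umbra) = 339 − 316 = $23.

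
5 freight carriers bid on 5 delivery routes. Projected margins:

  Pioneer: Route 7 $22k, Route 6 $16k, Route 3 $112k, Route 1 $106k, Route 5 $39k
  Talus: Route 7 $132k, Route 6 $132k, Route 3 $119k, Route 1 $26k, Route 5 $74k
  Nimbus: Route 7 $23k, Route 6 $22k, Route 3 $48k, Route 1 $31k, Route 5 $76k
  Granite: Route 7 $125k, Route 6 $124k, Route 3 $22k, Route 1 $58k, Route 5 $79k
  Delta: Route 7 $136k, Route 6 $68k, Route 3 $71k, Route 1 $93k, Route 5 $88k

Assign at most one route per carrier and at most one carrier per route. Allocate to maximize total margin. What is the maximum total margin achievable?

Max total: $561k

Optimal: Pioneer→Route 1 ($106k), Talus→Route 3 ($119k), Nimbus→Route 5 ($76k), Granite→Route 6 ($124k), Delta→Route 7 ($136k) — total 106+119+76+124+136 = $561k.
Next-best assignment: Pioneer→Route 3, Talus→Route 6, Nimbus→Route 5, Granite→Route 7, Delta→Route 1 = $538k.
Swapping Talus↔Delta (Talus→Route 7 $132k, Delta→Route 3 $71k) loses 52.
Every other assignment is strictly worse.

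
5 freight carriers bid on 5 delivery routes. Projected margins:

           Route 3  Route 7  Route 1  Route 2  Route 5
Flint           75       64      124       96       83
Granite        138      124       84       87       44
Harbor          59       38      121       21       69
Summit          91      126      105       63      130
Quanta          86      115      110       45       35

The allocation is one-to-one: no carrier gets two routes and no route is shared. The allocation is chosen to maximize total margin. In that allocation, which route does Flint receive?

This is a one-to-one assignment (maximum-weight bipartite matching).
Optimal: Flint→Route 2 ($96k), Granite→Route 3 ($138k), Harbor→Route 1 ($121k), Summit→Route 5 ($130k), Quanta→Route 7 ($115k) — total 96+138+121+130+115 = $600k.
Row-greedy (each carrier in turn takes its best remaining route) gives $502k, worse by 98.
Next-best assignment: Flint→Route 2, Granite→Route 7, Harbor→Route 1, Summit→Route 5, Quanta→Route 3 = $557k.
Swapping Flint↔Summit (Flint→Route 5 $83k, Summit→Route 2 $63k) loses 80.
Flint's own top route is Route 1 ($124k), but forcing Flint→Route 1 and reassigning the rest optimally gives only $528k — worse by 72.

Flint receives Route 2.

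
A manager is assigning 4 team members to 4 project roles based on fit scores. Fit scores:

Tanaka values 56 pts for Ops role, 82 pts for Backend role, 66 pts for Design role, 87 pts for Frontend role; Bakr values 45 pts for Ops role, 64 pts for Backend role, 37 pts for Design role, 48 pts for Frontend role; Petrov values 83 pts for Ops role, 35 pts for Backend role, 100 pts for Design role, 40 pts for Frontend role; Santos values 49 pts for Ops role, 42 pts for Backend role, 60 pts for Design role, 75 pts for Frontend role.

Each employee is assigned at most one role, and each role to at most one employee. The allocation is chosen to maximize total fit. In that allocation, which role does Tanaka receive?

Tanaka receives Backend role.

Optimal: Tanaka→Backend role (82 pts), Bakr→Ops role (45 pts), Petrov→Design role (100 pts), Santos→Frontend role (75 pts) — total 82+45+100+75 = 302 pts.
Max-entry greedy (repeatedly take the single best remaining cell) gives 300 pts, worse by 2.
Swapping Petrov↔Santos (Petrov→Frontend role 40 pts, Santos→Design role 60 pts) loses 75.
Tanaka's own top role is Frontend role (87 pts), but forcing Tanaka→Frontend role and reassigning the rest optimally gives only 300 pts — worse by 2.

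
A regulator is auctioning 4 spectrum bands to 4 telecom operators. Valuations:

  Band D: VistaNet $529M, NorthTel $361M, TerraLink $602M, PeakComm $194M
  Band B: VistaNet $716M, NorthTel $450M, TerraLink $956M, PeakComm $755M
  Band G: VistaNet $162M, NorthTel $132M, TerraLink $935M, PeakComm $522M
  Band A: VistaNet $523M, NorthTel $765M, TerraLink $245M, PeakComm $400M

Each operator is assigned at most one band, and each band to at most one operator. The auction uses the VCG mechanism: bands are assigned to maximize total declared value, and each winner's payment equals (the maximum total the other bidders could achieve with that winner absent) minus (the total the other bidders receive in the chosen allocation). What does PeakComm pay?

Efficient allocation: VistaNet→Band D ($529M), NorthTel→Band A ($765M), TerraLink→Band G ($935M), PeakComm→Band B ($755M); total welfare W = $2984M.
PeakComm receives Band B at value $755M, so the others get W − 755 = $2229M.
Without PeakComm: best allocation of the remaining 3 bidders over all 4 bands is VistaNet→Band B ($716M), NorthTel→Band A ($765M), TerraLink→Band G ($935M), total $2416M.
VCG payment = (others' best without PeakComm) − (others' welfare with PeakComm) = 2416 − 2229 = $187M.

PeakComm pays $187M.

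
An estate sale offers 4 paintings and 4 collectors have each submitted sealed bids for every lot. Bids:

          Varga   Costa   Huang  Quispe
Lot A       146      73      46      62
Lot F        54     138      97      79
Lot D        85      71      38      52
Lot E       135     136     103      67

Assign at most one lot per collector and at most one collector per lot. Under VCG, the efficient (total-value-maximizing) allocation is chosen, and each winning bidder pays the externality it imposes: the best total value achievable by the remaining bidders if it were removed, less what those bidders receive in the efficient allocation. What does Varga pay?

Varga pays $10.

Efficient allocation: Varga→Lot A ($146), Costa→Lot F ($138), Huang→Lot E ($103), Quispe→Lot D ($52); total welfare W = $439.
Varga receives Lot A at value $146, so the others get W − 146 = $293.
Without Varga: best allocation of the remaining 3 bidders over all 4 lots is Costa→Lot F ($138), Huang→Lot E ($103), Quispe→Lot A ($62), total $303.
VCG payment = (others' best without Varga) − (others' welfare with Varga) = 303 − 293 = $10.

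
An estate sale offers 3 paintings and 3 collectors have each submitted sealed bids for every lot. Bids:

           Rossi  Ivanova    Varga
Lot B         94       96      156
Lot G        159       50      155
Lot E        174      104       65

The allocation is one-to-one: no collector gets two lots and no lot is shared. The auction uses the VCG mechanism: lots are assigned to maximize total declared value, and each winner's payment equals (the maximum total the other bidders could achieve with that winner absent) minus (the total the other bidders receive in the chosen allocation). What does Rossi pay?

Efficient allocation: Rossi→Lot E ($174), Ivanova→Lot B ($96), Varga→Lot G ($155); total welfare W = $425.
Rossi receives Lot E at value $174, so the others get W − 174 = $251.
Without Rossi: best allocation of the remaining 2 bidders over all 3 lots is Ivanova→Lot E ($104), Varga→Lot B ($156), total $260.
VCG payment = (others' best without Rossi) − (others' welfare with Rossi) = 260 − 251 = $9.

Rossi pays $9.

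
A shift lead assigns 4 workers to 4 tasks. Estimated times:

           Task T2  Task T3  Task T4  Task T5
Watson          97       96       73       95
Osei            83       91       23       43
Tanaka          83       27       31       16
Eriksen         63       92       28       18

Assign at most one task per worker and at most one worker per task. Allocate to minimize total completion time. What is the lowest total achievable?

Optimal: Watson→Task T2 (97 min), Osei→Task T4 (23 min), Tanaka→Task T3 (27 min), Eriksen→Task T5 (18 min) — total 97+23+27+18 = 165 min.
Min-entry greedy (repeatedly take the single cheapest remaining cell) gives 198 min, worse by 33.
Next-best assignment: Watson→Task T2, Osei→Task T5, Tanaka→Task T3, Eriksen→Task T4 = 195 min.
No other one-to-one assignment undercuts 165 min.

Min total: 165 min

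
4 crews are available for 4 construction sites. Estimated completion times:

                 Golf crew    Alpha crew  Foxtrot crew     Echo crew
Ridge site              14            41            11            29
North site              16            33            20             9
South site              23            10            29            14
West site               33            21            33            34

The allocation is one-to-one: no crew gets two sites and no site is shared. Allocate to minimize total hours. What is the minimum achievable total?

Optimal: Golf crew→North site (16 hours), Alpha crew→West site (21 hours), Foxtrot crew→Ridge site (11 hours), Echo crew→South site (14 hours) — total 16+21+11+14 = 62 hours.
Row-greedy (each crew in turn takes its cheapest remaining site) gives 78 hours, worse by 16.

Minimum total: 62 hours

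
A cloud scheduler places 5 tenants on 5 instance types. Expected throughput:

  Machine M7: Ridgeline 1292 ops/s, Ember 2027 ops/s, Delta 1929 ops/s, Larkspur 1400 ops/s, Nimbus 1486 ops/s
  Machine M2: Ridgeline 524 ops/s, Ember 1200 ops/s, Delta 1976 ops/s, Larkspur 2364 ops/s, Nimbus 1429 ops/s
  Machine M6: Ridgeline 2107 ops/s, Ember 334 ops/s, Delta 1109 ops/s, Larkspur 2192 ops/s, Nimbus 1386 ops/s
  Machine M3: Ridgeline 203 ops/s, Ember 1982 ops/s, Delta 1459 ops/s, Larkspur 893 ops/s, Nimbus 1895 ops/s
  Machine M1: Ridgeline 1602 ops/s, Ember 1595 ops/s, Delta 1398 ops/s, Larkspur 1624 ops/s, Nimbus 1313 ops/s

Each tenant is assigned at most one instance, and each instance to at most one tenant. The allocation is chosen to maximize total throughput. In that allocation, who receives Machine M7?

Optimal: Ridgeline→Machine M6 (2107 ops/s), Ember→Machine M1 (1595 ops/s), Delta→Machine M7 (1929 ops/s), Larkspur→Machine M2 (2364 ops/s), Nimbus→Machine M3 (1895 ops/s) — total 2107+1595+1929+2364+1895 = 9890 ops/s.
Row-greedy (each tenant in turn takes its best remaining instance) gives 9629 ops/s, worse by 261.
Swapping Ember↔Larkspur (Ember→Machine M2 1200 ops/s, Larkspur→Machine M1 1624 ops/s) loses 1135.
Every other assignment is strictly worse.
Delta's own top instance is Machine M2 (1976 ops/s), but forcing Delta→Machine M2 and reassigning the rest optimally gives only 9692 ops/s — worse by 198.

Delta receives Machine M7.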